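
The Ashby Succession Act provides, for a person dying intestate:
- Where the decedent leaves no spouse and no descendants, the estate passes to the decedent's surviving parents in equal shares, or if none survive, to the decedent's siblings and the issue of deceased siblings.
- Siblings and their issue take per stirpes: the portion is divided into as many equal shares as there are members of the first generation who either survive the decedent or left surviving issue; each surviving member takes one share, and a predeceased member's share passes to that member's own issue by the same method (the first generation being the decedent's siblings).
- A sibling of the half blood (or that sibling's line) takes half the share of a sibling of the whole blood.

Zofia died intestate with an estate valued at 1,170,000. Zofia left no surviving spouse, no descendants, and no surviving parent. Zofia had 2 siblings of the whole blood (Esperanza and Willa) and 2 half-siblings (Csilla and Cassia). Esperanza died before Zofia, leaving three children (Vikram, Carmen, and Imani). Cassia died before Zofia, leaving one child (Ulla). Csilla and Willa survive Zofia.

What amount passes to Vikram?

Vikram receives 130,000.

The entire 1,170,000 passes to the siblings and their issue.
Counting each half-blood sibling's line as half a unit, there are 3 units in 1,170,000, so one unit is 390,000. Whole-blood lines (Esperanza and Willa) take 390,000 each; half-blood lines (Csilla and Cassia) take 195,000 each.
Esperanza's share (390,000) is divided into 3 shares of 130,000: Vikram, Carmen, and Imani each take 130,000.
Cassia's share (195,000) passes entirely to Ulla.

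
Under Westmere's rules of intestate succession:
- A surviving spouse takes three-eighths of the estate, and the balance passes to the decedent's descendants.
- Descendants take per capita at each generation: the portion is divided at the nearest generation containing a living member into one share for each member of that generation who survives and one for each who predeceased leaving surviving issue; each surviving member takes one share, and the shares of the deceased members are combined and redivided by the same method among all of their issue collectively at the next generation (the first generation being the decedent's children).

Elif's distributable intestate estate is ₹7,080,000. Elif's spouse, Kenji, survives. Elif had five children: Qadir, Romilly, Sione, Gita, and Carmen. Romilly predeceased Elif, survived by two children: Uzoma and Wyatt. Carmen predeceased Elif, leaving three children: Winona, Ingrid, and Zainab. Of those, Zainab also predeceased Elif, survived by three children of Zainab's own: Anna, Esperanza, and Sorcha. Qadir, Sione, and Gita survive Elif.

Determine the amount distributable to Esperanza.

Kenji takes three-eighths of ₹7,080,000 = ₹2,655,000. The remaining ₹4,425,000 passes to the descendants.
The descendants' portion (₹4,425,000) is divided at the children's generation into 5 shares of ₹885,000. Qadir, Sione, and Gita each take ₹885,000. The 2 shares of the deceased (Romilly and Carmen) are combined into a pool of ₹1,770,000.
That pool (₹1,770,000) is divided at the grandchildren's generation into 5 shares of ₹354,000. Uzoma, Wyatt, Winona, and Ingrid each take ₹354,000. The remaining share for the deceased Zainab (₹354,000) is carried to the next generation.
That pool (₹354,000) is divided at the great-grandchildren's generation equally among Anna, Esperanza, and Sorcha: ₹118,000 each.

Esperanza receives ₹118,000.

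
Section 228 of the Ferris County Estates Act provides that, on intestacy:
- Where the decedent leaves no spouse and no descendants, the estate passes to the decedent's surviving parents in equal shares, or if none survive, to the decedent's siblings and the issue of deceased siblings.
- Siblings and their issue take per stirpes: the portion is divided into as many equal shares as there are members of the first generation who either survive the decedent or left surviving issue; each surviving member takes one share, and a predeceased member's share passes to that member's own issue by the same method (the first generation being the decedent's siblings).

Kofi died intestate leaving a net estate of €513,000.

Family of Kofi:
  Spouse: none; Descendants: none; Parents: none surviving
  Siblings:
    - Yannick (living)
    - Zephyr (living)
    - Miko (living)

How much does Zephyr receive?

The entire €513,000 passes to the siblings and their issue.
That amount (€513,000) is divided into 3 shares of €171,000: Yannick, Zephyr, and Miko each take €171,000.

Zephyr receives €171,000.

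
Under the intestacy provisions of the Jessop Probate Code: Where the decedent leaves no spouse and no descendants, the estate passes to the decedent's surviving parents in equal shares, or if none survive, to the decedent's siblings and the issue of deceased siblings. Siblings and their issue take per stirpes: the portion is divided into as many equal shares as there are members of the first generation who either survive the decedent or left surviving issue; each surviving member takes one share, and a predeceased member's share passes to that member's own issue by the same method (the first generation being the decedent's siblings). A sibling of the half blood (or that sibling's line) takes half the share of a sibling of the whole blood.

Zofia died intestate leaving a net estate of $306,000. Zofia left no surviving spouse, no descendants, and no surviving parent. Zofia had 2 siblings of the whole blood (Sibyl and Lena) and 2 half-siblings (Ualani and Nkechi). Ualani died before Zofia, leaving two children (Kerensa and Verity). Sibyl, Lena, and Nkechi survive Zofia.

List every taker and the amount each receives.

The entire $306,000 passes to the siblings and their issue.
Counting each half-blood sibling's line as half a unit, there are 3 units in $306,000, so one unit is $102,000. Whole-blood lines (Sibyl and Lena) take $102,000 each; half-blood lines (Ualani and Nkechi) take $51,000 each.
Ualani's share ($51,000) is divided into 2 shares of $25,500: Kerensa and Verity each take $25,500.

Sibyl: $102,000; Kerensa: $25,500; Verity: $25,500; Lena: $102,000; Nkechi: $51,000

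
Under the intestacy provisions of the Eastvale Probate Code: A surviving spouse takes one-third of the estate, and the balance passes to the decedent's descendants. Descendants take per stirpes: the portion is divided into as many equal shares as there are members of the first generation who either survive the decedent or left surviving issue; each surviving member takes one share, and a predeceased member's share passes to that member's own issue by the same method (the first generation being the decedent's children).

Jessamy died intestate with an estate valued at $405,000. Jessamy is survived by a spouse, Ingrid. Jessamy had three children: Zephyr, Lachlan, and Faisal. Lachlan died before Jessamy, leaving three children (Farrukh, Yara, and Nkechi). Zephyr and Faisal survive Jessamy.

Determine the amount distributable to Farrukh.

Ingrid takes one-third of $405,000 = $135,000. The remaining $270,000 passes to the descendants.
The descendants' portion ($270,000) is divided into 3 shares of $90,000: Zephyr and Faisal each take $90,000; Lachlan's $90,000 share passes to Lachlan's issue.
Lachlan's share ($90,000) is divided into 3 shares of $30,000: Farrukh, Yara, and Nkechi each take $30,000.

Farrukh receives $30,000.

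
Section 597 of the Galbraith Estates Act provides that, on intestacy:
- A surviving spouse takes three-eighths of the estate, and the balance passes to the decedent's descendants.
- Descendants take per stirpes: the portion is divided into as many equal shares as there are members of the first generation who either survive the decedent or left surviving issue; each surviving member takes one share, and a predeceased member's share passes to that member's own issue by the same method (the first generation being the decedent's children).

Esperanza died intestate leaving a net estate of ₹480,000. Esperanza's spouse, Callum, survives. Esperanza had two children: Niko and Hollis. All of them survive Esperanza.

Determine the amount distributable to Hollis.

Hollis receives ₹150,000.

Callum takes three-eighths of ₹480,000 = ₹180,000. The remaining ₹300,000 passes to the descendants.
The descendants' portion (₹300,000) is divided into 2 shares of ₹150,000: Niko and Hollis each take ₹150,000.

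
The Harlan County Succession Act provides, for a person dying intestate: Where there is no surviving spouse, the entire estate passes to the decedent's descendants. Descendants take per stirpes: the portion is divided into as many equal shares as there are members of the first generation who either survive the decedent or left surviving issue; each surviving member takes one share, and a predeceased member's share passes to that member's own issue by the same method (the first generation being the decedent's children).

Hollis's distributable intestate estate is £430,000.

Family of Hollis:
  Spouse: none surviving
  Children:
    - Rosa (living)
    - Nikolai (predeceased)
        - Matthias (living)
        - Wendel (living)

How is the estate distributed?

Rosa: £215,000; Matthias: £107,500; Wendel: £107,500

The entire £430,000 passes to the descendants.
That amount (£430,000) is divided into 2 shares of £215,000: Rosa takes £215,000; Nikolai's £215,000 share passes to Nikolai's issue.
Nikolai's share (£215,000) is divided into 2 shares of £107,500: Matthias and Wendel each take £107,500.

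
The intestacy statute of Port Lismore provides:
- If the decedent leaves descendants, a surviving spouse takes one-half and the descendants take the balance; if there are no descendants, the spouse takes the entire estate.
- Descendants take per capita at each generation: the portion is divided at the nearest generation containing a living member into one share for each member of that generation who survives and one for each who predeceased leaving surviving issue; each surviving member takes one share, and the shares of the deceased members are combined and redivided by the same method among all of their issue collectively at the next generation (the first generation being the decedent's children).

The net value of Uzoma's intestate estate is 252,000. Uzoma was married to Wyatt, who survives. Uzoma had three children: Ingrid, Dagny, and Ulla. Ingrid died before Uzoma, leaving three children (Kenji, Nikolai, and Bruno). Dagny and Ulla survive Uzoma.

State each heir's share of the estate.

Wyatt: 126,000; Kenji: 14,000; Nikolai: 14,000; Bruno: 14,000; Dagny: 42,000; Ulla: 42,000

Wyatt takes one-half of 252,000 = 126,000. The remaining 126,000 passes to the descendants.
The descendants' portion (126,000) is divided at the children's generation into 3 shares of 42,000. Dagny and Ulla each take 42,000. The remaining share for the deceased Ingrid (42,000) is carried to the next generation.
That pool (42,000) is divided at the grandchildren's generation equally among Kenji, Nikolai, and Bruno: 14,000 each.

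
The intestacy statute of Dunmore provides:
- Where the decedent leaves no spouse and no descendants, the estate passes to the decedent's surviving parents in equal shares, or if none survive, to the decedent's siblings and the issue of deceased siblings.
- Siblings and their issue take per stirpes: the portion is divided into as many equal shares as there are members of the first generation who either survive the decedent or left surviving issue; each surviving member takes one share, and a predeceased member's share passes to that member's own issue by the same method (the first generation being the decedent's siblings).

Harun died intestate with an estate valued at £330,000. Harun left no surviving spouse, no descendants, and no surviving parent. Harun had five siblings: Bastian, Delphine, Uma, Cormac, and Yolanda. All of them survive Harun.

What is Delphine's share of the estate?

Delphine receives £66,000.

The entire £330,000 passes to the siblings and their issue.
That amount (£330,000) is divided into 5 shares of £66,000: Bastian, Delphine, Uma, Cormac, and Yolanda each take £66,000.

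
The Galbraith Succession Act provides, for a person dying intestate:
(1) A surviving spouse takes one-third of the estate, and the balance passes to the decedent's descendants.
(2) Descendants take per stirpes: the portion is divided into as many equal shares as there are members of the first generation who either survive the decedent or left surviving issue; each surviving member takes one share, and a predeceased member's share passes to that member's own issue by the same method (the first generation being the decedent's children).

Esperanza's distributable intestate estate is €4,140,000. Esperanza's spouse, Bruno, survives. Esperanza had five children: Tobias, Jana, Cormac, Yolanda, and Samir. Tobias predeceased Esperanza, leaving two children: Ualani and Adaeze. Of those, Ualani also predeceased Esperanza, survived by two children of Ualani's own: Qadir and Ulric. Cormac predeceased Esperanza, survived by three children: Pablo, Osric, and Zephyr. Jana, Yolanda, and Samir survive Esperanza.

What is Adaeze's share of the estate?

Adaeze receives €276,000.

Bruno takes one-third of €4,140,000 = €1,380,000. The remaining €2,760,000 passes to the descendants.
The descendants' portion (€2,760,000) is divided into 5 shares of €552,000: Jana, Yolanda, and Samir each take €552,000; Tobias's €552,000 share passes to Tobias's issue; Cormac's €552,000 share passes to Cormac's issue.
Tobias's share (€552,000) is divided into 2 shares of €276,000: Adaeze takes €276,000; Ualani's €276,000 share passes to Ualani's issue.
Ualani's share (€276,000) is divided into 2 shares of €138,000: Qadir and Ulric each take €138,000.
Cormac's share (€552,000) is divided into 3 shares of €184,000: Pablo, Osric, and Zephyr each take €184,000.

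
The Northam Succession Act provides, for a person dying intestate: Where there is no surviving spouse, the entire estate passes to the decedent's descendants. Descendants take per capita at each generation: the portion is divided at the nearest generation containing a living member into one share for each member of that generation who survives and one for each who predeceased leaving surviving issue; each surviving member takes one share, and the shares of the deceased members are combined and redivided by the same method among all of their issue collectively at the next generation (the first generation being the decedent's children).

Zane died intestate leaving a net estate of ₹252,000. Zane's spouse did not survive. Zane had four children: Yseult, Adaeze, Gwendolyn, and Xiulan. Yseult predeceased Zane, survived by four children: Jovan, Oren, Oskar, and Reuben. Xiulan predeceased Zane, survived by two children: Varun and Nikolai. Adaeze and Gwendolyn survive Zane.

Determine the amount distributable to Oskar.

The entire ₹252,000 passes to the descendants.
That amount (₹252,000) is divided at the children's generation into 4 shares of ₹63,000. Adaeze and Gwendolyn each take ₹63,000. The 2 shares of the deceased (Yseult and Xiulan) are combined into a pool of ₹126,000.
That pool (₹126,000) is divided at the grandchildren's generation equally among Jovan, Oren, Oskar, Reuben, Varun, and Nikolai: ₹21,000 each.

Oskar receives ₹21,000.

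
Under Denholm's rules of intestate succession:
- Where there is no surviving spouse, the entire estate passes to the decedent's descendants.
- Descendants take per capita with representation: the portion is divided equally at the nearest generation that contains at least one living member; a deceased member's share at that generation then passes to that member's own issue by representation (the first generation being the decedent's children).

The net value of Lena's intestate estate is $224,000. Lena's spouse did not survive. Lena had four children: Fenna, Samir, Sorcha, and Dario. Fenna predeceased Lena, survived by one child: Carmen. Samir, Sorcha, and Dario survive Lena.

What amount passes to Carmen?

Carmen receives $56,000.

The entire $224,000 passes to the descendants.
That amount ($224,000) is divided into 4 shares of $56,000: Samir, Sorcha, and Dario each take $56,000; Fenna's $56,000 share passes to Fenna's issue.
Fenna's share ($56,000) passes entirely to Carmen.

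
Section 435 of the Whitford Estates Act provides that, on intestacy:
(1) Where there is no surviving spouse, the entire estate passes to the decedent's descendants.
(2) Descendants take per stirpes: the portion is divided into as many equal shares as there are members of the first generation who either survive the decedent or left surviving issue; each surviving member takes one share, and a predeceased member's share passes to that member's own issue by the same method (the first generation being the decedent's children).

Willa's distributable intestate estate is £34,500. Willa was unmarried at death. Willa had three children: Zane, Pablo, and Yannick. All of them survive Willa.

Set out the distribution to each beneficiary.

The entire £34,500 passes to the descendants.
That amount (£34,500) is divided into 3 shares of £11,500: Zane, Pablo, and Yannick each take £11,500.

Zane: £11,500; Pablo: £11,500; Yannick: £11,500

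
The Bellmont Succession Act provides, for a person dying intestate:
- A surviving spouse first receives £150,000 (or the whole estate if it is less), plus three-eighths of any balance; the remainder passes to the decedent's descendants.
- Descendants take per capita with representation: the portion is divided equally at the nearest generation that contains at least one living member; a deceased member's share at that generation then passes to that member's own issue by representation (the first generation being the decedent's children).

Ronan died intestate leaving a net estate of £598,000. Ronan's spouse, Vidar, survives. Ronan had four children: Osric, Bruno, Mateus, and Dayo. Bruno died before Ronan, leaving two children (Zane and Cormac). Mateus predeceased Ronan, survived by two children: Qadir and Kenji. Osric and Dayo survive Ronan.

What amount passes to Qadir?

Qadir receives £35,000.

Vidar first takes £150,000, leaving a balance of £448,000. Vidar then takes three-eighths of the balance (£168,000), for a total of £318,000. The remaining £280,000 passes to the descendants.
The descendants' portion (£280,000) is divided into 4 shares of £70,000: Osric and Dayo each take £70,000; Bruno's £70,000 share passes to Bruno's issue; Mateus's £70,000 share passes to Mateus's issue.
Bruno's share (£70,000) is divided into 2 shares of £35,000: Zane and Cormac each take £35,000.
Mateus's share (£70,000) is divided into 2 shares of £35,000: Qadir and Kenji each take £35,000.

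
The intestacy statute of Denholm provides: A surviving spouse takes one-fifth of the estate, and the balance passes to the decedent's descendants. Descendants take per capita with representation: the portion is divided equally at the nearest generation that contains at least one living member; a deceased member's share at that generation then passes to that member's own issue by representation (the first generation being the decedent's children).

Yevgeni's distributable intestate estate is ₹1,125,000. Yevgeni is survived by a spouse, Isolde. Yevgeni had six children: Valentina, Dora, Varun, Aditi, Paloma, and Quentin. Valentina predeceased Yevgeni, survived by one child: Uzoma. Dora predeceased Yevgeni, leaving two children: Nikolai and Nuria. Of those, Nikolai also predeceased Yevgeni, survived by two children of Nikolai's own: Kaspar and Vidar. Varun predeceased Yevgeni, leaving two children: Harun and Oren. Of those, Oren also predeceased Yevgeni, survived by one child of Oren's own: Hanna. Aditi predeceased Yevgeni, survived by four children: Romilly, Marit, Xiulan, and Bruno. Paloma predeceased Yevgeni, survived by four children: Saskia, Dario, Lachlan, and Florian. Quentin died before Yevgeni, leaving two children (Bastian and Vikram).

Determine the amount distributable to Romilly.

Isolde takes one-fifth of ₹1,125,000 = ₹225,000. The remaining ₹900,000 passes to the descendants.
No child survives, so the initial division is made at the grandchildren's generation.
The descendants' portion (₹900,000) is divided into 15 shares of ₹60,000: Uzoma, Nuria, Harun, Romilly, Marit, Xiulan, Bruno, Saskia, Dario, Lachlan, Florian, Bastian, and Vikram each take ₹60,000; Nikolai's ₹60,000 share passes to Nikolai's issue; Oren's ₹60,000 share passes to Oren's issue.
Nikolai's share (₹60,000) is divided into 2 shares of ₹30,000: Kaspar and Vidar each take ₹30,000.
Oren's share (₹60,000) passes entirely to Hanna.

Romilly receives ₹60,000.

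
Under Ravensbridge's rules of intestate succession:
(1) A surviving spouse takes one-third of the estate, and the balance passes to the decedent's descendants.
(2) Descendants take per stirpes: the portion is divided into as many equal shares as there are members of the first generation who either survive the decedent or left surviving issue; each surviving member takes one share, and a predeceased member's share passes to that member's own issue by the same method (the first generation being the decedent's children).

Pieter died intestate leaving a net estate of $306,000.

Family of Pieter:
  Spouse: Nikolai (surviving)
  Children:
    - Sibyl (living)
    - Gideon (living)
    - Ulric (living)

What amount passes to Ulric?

Nikolai takes one-third of $306,000 = $102,000. The remaining $204,000 passes to the descendants.
The descendants' portion ($204,000) is divided into 3 shares of $68,000: Sibyl, Gideon, and Ulric each take $68,000.

Ulric receives $68,000.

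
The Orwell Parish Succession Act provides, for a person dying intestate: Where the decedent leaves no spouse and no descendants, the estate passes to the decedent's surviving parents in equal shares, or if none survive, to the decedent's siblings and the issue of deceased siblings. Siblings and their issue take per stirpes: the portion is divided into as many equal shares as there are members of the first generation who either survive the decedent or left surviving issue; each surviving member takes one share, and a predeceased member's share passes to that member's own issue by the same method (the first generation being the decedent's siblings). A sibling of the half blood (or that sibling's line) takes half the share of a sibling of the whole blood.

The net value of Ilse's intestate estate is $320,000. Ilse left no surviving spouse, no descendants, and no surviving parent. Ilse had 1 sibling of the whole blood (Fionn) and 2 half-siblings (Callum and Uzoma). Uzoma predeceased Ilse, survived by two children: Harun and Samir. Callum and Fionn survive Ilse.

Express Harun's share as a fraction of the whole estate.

Harun receives 1/8 of the estate.

The entire $320,000 passes to the siblings and their issue.
Counting each half-blood sibling's line as half a unit, there are 2 units in $320,000, so one unit is $160,000. Whole-blood lines (Fionn) take $160,000 each; half-blood lines (Callum and Uzoma) take $80,000 each.
Uzoma's share ($80,000) is divided into 2 shares of $40,000: Harun and Samir each take $40,000.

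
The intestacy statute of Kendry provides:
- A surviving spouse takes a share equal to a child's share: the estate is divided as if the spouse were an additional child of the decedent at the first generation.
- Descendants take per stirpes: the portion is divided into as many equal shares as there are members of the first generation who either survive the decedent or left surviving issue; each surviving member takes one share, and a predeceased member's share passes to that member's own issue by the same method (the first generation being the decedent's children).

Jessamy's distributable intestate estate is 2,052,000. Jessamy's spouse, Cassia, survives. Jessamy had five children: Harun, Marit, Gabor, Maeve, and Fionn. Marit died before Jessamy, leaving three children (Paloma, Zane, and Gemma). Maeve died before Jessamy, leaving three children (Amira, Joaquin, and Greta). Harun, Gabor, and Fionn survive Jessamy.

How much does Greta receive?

Greta receives 114,000.

The spouse counts as an additional share at the children's level, so there are 6 primary shares of 342,000. Cassia takes one such share (342,000).
The children's combined portion (1,710,000) is divided into 5 shares of 342,000: Harun, Gabor, and Fionn each take 342,000; Marit's 342,000 share passes to Marit's issue; Maeve's 342,000 share passes to Maeve's issue.
Marit's share (342,000) is divided into 3 shares of 114,000: Paloma, Zane, and Gemma each take 114,000.
Maeve's share (342,000) is divided into 3 shares of 114,000: Amira, Joaquin, and Greta each take 114,000.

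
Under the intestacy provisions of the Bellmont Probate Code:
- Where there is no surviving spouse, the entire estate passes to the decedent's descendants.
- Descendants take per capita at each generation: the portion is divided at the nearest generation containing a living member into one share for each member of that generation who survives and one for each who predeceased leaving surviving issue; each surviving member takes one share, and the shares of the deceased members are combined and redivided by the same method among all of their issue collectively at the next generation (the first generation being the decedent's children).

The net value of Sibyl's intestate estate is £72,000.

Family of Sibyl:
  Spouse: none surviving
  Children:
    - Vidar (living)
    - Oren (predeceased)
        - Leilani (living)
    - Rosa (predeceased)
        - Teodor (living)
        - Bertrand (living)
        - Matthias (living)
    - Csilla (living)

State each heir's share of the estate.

The entire £72,000 passes to the descendants.
That amount (£72,000) is divided at the children's generation into 4 shares of £18,000. Vidar and Csilla each take £18,000. The 2 shares of the deceased (Oren and Rosa) are combined into a pool of £36,000.
That pool (£36,000) is divided at the grandchildren's generation equally among Leilani, Teodor, Bertrand, and Matthias: £9,000 each.

Vidar: £18,000; Leilani: £9,000; Teodor: £9,000; Bertrand: £9,000; Matthias: £9,000; Csilla: £18,000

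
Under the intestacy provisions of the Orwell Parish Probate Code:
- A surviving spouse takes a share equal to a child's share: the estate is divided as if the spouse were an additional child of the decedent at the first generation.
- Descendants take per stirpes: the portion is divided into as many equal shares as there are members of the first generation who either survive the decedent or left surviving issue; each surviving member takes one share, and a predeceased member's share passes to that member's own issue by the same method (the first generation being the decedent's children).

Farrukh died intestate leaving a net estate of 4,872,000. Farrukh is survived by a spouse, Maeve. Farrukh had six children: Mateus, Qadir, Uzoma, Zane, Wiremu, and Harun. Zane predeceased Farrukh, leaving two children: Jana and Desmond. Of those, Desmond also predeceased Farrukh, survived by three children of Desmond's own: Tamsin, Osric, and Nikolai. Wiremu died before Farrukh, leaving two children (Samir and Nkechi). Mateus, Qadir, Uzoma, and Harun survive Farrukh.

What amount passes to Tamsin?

Tamsin receives 116,000.

The spouse counts as an additional share at the children's level, so there are 7 primary shares of 696,000. Maeve takes one such share (696,000).
The children's combined portion (4,176,000) is divided into 6 shares of 696,000: Mateus, Qadir, Uzoma, and Harun each take 696,000; Zane's 696,000 share passes to Zane's issue; Wiremu's 696,000 share passes to Wiremu's issue.
Zane's share (696,000) is divided into 2 shares of 348,000: Jana takes 348,000; Desmond's 348,000 share passes to Desmond's issue.
Desmond's share (348,000) is divided into 3 shares of 116,000: Tamsin, Osric, and Nikolai each take 116,000.
Wiremu's share (696,000) is divided into 2 shares of 348,000: Samir and Nkechi each take 348,000.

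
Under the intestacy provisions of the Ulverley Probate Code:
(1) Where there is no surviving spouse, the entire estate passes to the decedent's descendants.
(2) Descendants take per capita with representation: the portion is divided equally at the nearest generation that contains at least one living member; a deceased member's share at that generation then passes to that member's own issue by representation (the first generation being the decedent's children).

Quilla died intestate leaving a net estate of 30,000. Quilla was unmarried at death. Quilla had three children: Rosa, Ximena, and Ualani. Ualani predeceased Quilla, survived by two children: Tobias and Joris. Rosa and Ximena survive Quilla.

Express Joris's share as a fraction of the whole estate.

Joris receives 1/6 of the estate.

The entire 30,000 passes to the descendants.
That amount (30,000) is divided into 3 shares of 10,000: Rosa and Ximena each take 10,000; Ualani's 10,000 share passes to Ualani's issue.
Ualani's share (10,000) is divided into 2 shares of 5,000: Tobias and Joris each take 5,000.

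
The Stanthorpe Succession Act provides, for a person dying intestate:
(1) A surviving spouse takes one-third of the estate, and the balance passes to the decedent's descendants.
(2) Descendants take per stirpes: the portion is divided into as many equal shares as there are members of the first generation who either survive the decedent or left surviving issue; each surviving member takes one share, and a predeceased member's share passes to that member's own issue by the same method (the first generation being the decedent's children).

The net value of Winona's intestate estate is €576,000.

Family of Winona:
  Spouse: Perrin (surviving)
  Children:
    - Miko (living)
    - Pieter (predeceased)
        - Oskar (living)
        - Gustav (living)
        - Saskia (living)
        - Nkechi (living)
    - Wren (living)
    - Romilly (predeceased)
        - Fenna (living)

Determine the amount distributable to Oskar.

Oskar receives €24,000.

Perrin takes one-third of €576,000 = €192,000. The remaining €384,000 passes to the descendants.
The descendants' portion (€384,000) is divided into 4 shares of €96,000: Miko and Wren each take €96,000; Pieter's €96,000 share passes to Pieter's issue; Romilly's €96,000 share passes to Romilly's issue.
Pieter's share (€96,000) is divided into 4 shares of €24,000: Oskar, Gustav, Saskia, and Nkechi each take €24,000.
Romilly's share (€96,000) passes entirely to Fenna.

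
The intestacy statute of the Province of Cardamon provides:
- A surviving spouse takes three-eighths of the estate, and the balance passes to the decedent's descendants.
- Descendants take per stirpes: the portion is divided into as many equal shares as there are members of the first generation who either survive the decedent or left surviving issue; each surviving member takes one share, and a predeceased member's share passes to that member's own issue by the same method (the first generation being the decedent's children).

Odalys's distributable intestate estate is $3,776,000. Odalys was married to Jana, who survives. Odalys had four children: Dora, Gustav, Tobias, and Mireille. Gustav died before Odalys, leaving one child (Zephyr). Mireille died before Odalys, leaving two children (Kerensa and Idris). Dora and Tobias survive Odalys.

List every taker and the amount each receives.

Jana: $1,416,000; Dora: $590,000; Zephyr: $590,000; Tobias: $590,000; Kerensa: $295,000; Idris: $295,000

Jana takes three-eighths of $3,776,000 = $1,416,000. The remaining $2,360,000 passes to the descendants.
The descendants' portion ($2,360,000) is divided into 4 shares of $590,000: Dora and Tobias each take $590,000; Gustav's $590,000 share passes to Gustav's issue; Mireille's $590,000 share passes to Mireille's issue.
Gustav's share ($590,000) passes entirely to Zephyr.
Mireille's share ($590,000) is divided into 2 shares of $295,000: Kerensa and Idris each take $295,000.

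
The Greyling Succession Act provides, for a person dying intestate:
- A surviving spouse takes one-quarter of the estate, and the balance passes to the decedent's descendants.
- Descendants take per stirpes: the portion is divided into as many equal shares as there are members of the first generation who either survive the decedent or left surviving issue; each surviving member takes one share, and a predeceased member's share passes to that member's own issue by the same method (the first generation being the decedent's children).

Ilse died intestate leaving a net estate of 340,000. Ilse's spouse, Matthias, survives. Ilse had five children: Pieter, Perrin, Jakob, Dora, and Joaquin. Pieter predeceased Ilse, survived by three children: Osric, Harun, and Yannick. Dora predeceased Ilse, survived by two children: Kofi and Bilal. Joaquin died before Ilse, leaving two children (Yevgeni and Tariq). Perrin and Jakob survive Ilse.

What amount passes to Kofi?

Kofi receives 25,500.

Matthias takes one-quarter of 340,000 = 85,000. The remaining 255,000 passes to the descendants.
The descendants' portion (255,000) is divided into 5 shares of 51,000: Perrin and Jakob each take 51,000; Pieter's 51,000 share passes to Pieter's issue; Dora's 51,000 share passes to Dora's issue; Joaquin's 51,000 share passes to Joaquin's issue.
Pieter's share (51,000) is divided into 3 shares of 17,000: Osric, Harun, and Yannick each take 17,000.
Dora's share (51,000) is divided into 2 shares of 25,500: Kofi and Bilal each take 25,500.
Joaquin's share (51,000) is divided into 2 shares of 25,500: Yevgeni and Tariq each take 25,500.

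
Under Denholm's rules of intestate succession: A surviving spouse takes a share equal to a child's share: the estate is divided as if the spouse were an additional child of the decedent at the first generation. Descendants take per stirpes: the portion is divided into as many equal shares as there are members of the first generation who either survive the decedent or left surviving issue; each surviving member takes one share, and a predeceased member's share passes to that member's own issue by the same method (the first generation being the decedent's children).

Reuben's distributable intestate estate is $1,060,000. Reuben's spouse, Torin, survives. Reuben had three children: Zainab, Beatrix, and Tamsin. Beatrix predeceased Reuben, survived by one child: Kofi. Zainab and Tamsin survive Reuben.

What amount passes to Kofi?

The spouse counts as an additional share at the children's level, so there are 4 primary shares of $265,000. Torin takes one such share ($265,000).
The children's combined portion ($795,000) is divided into 3 shares of $265,000: Zainab and Tamsin each take $265,000; Beatrix's $265,000 share passes to Beatrix's issue.
Beatrix's share ($265,000) passes entirely to Kofi.

Kofi receives $265,000.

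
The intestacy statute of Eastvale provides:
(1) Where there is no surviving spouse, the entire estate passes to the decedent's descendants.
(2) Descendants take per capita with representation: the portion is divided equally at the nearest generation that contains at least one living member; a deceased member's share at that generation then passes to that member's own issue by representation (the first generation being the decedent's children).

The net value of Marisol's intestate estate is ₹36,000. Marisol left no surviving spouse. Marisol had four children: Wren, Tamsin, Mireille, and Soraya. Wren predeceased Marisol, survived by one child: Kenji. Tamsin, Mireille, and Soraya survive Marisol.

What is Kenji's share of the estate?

The entire ₹36,000 passes to the descendants.
That amount (₹36,000) is divided into 4 shares of ₹9,000: Tamsin, Mireille, and Soraya each take ₹9,000; Wren's ₹9,000 share passes to Wren's issue.
Wren's share (₹9,000) passes entirely to Kenji.

Kenji receives ₹9,000.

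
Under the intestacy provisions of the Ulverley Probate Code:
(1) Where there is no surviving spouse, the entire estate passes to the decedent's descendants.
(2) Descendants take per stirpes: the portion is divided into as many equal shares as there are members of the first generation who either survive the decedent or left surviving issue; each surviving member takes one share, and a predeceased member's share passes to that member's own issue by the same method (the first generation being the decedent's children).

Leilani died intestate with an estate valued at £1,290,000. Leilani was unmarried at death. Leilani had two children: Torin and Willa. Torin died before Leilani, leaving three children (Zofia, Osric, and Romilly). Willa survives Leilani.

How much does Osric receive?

The entire £1,290,000 passes to the descendants.
That amount (£1,290,000) is divided into 2 shares of £645,000: Willa takes £645,000; Torin's £645,000 share passes to Torin's issue.
Torin's share (£645,000) is divided into 3 shares of £215,000: Zofia, Osric, and Romilly each take £215,000.

Osric receives £215,000.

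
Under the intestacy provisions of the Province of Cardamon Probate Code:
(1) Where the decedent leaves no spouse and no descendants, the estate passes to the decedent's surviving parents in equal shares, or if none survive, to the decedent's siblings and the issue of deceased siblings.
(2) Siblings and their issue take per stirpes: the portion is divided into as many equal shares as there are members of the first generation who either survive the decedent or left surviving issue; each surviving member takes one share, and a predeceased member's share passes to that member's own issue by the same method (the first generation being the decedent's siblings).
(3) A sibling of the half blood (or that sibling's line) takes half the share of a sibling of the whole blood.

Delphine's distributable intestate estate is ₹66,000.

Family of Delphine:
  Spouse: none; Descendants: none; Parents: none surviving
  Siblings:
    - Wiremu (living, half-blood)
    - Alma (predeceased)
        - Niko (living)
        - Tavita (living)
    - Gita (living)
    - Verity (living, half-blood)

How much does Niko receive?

The entire ₹66,000 passes to the siblings and their issue.
Counting each half-blood sibling's line as half a unit, there are 3 units in ₹66,000, so one unit is ₹22,000. Whole-blood lines (Alma and Gita) take ₹22,000 each; half-blood lines (Wiremu and Verity) take ₹11,000 each.
Alma's share (₹22,000) is divided into 2 shares of ₹11,000: Niko and Tavita each take ₹11,000.

Niko receives ₹11,000.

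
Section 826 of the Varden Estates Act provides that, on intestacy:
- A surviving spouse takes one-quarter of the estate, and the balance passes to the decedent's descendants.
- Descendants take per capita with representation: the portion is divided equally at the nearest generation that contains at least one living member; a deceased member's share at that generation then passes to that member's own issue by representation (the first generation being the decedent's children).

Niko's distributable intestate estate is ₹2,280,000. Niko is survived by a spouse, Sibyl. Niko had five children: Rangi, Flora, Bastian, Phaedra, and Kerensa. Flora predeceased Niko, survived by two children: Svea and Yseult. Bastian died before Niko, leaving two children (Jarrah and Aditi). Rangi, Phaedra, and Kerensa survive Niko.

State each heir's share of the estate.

Sibyl takes one-quarter of ₹2,280,000 = ₹570,000. The remaining ₹1,710,000 passes to the descendants.
The descendants' portion (₹1,710,000) is divided into 5 shares of ₹342,000: Rangi, Phaedra, and Kerensa each take ₹342,000; Flora's ₹342,000 share passes to Flora's issue; Bastian's ₹342,000 share passes to Bastian's issue.
Flora's share (₹342,000) is divided into 2 shares of ₹171,000: Svea and Yseult each take ₹171,000.
Bastian's share (₹342,000) is divided into 2 shares of ₹171,000: Jarrah and Aditi each take ₹171,000.

Sibyl: ₹570,000; Rangi: ₹342,000; Svea: ₹171,000; Yseult: ₹171,000; Jarrah: ₹171,000; Aditi: ₹171,000; Phaedra: ₹342,000; Kerensa: ₹342,000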